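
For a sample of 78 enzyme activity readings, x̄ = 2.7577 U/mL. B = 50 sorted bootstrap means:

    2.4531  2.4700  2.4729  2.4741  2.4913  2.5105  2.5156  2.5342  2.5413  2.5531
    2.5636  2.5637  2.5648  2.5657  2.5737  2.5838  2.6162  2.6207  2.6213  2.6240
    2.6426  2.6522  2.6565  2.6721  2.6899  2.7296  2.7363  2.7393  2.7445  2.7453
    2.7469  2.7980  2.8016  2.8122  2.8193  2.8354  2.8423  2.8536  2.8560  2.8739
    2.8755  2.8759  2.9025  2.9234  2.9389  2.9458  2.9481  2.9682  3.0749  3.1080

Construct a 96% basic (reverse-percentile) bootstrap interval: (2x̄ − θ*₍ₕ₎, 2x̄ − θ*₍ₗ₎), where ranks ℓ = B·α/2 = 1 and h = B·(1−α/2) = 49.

(2.4405, 3.0623)

Percentile endpoints at ranks 1 and 49: θ*₍1₎ = 2.4531, θ*₍49₎ = 3.0749.
Basic interval reflects these around x̄:
  lower = 2 × 2.7577 − 3.0749 = 2.4405
  upper = 2 × 2.7577 − 2.4531 = 3.0623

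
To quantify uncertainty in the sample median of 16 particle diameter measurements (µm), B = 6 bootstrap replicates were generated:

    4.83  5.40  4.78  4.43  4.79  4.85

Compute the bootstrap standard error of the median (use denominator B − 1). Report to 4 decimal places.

Bootstrap SE is the standard deviation of the 6 replicate medians.
Mean of replicates: (4.83 + 5.40 + 4.78 + 4.43 + 4.79 + 4.85) / 6 = 29.08000 / 6 = 4.84667
Sum of squared deviations: (−0.01667)² + (+0.55333)² + (−0.06667)² + (−0.41667)² + (−0.05667)² + (+0.00333)² = 0.48773
Variance = 0.48773 / 5 = 0.09755
SE* = √0.09755

SE* = 0.3123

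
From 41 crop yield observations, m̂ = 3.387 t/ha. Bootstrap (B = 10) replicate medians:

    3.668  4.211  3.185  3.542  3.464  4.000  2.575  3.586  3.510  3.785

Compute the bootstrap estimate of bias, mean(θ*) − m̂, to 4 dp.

bias = +0.1656

mean(θ*) = (3.668 + 4.211 + 3.185 + 3.542 + 3.464 + 4.000 + 2.575 + 3.586 + 3.510 + 3.785) / 10 = 3.55260
bias = 3.55260 − 3.387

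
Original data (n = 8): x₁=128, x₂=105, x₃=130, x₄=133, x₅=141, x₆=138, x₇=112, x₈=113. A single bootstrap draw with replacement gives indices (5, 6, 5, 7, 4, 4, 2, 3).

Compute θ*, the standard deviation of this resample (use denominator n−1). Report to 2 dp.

θ* = 13.45

Resample values: 141, 138, 141, 112, 133, 133, 105, 130.
Mean = 129.1250; sum of squared deviations = 1266.8750
s² = 1266.8750 / 7 = 180.9821
s = √180.9821 = 13.45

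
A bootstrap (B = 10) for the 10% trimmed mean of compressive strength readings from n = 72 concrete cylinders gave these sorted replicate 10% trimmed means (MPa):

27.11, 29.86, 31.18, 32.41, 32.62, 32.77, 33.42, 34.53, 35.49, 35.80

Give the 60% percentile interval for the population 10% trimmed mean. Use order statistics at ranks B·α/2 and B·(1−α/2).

(29.86, 34.53)

α = 0.40; lower rank = 10 × 0.200 = 2; upper rank = 10 × 0.800 = 8.
The 2nd smallest replicate is 29.86; the 8th is 34.53.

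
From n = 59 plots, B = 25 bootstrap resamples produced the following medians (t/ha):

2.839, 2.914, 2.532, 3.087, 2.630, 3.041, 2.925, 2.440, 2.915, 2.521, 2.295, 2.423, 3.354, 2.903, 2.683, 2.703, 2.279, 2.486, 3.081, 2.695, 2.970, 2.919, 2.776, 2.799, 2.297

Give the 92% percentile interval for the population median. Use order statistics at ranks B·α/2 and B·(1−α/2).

Sorted replicates: 2.279, 2.295, 2.297, 2.423, 2.440, 2.486, 2.521, 2.532, 2.630, 2.683, 2.695, 2.703, 2.776, 2.799, 2.839, 2.903, 2.914, 2.915, 2.919, 2.925, 2.970, 3.041, 3.081, 3.087, 3.354
α = 0.08; lower rank = 25 × 0.040 = 1; upper rank = 25 × 0.960 = 24.
The 1st smallest replicate is 2.279; the 24th is 3.087.

(2.279, 3.087)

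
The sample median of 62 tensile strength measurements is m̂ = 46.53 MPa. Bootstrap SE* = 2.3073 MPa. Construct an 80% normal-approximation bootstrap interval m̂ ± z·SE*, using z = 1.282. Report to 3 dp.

Margin = 1.282 × 2.3073 = 2.9580
Interval: 46.53 ± 2.9580

(43.572, 49.488)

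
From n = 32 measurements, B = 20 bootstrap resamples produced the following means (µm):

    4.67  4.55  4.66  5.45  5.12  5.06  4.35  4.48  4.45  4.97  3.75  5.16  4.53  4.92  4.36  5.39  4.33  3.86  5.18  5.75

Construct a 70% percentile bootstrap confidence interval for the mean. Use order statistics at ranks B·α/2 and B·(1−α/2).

Sorted replicates: 3.75, 3.86, 4.33, 4.35, 4.36, 4.45, 4.48, 4.53, 4.55, 4.66, 4.67, 4.92, 4.97, 5.06, 5.12, 5.16, 5.18, 5.39, 5.45, 5.75
α = 0.30; lower rank = 20 × 0.150 = 3; upper rank = 20 × 0.850 = 17.
The 3rd smallest replicate is 4.33; the 17th is 5.18.

(4.33, 5.18)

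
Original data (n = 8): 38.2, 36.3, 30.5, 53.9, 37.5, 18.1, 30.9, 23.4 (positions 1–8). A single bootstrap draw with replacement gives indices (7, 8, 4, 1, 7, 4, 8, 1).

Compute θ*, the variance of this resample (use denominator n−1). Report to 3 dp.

θ* = 145.309

Resample values: 30.9, 23.4, 53.9, 38.2, 30.9, 53.9, 23.4, 38.2.
Mean = 36.6000; sum of squared deviations = 1017.1600
s² = 1017.1600 / 7 = 145.3086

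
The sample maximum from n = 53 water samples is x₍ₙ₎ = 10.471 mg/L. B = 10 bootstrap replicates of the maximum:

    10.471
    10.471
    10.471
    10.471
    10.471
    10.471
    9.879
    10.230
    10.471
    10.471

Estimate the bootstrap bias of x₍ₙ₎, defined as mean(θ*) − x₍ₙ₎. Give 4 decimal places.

bias = −0.0833

mean(θ*) = (10.471 + 10.471 + 10.471 + 10.471 + 10.471 + 10.471 + 9.879 + 10.230 + 10.471 + 10.471) / 10 = 10.38770
bias = 10.38770 − 10.471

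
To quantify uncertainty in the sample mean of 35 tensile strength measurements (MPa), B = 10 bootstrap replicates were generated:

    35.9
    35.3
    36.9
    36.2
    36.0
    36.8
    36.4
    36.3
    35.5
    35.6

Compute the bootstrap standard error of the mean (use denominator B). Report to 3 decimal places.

Bootstrap SE is the standard deviation of the 10 replicate means.
Mean of replicates: (35.9 + 35.3 + 36.9 + 36.2 + 36.0 + 36.8 + 36.4 + 36.3 + 35.5 + 35.6) / 10 = 360.9000 / 10 = 36.0900
Sum of squared deviations: (−0.1900)² + (−0.7900)² + (+0.8100)² + (+0.1100)² + (−0.0900)² + (+0.7100)² + (+0.3100)² + (+0.2100)² + (−0.5900)² + (−0.4900)² = 2.5690
Variance = 2.5690 / 10 = 0.2569
SE* = √0.2569

SE* = 0.507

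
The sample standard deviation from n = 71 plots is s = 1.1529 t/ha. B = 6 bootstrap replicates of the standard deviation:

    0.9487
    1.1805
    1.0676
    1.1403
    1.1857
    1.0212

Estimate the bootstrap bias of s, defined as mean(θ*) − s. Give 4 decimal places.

mean(θ*) = (0.9487 + 1.1805 + 1.0676 + 1.1403 + 1.1857 + 1.0212) / 6 = 1.09067
bias = 1.09067 − 1.1529

bias = −0.0622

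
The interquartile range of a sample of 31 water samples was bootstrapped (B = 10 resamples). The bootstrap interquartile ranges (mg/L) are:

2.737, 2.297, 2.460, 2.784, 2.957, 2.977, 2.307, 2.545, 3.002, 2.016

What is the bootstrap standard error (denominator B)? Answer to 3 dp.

SE* = 0.320

Bootstrap SE is the standard deviation of the 10 replicate interquartile ranges.
Mean of replicates: (2.737 + 2.297 + 2.460 + 2.784 + 2.957 + 2.977 + 2.307 + 2.545 + 3.002 + 2.016) / 10 = 26.0820 / 10 = 2.6082
Sum of squared deviations: (+0.1288)² + (−0.3112)² + (−0.1482)² + (+0.1758)² + (+0.3488)² + (+0.3688)² + (−0.3012)² + (−0.0632)² + (+0.3938)² + (−0.5922)² = 1.0245
Variance = 1.0245 / 10 = 0.1024
SE* = √0.1024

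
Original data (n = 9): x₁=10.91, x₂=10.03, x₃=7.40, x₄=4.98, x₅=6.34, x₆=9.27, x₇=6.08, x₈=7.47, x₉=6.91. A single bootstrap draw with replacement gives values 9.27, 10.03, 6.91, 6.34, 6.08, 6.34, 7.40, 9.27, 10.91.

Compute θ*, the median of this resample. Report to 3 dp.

Sorted: 6.08, 6.34, 6.34, 6.91, 7.40, 9.27, 9.27, 10.03, 10.91
Median = middle value = 7.400

θ* = 7.400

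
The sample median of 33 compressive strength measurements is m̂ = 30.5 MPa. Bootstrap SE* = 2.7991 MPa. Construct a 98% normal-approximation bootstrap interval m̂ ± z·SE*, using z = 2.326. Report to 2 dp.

(23.99, 37.01)

Margin = 2.326 × 2.7991 = 6.511
Interval: 30.5 ± 6.511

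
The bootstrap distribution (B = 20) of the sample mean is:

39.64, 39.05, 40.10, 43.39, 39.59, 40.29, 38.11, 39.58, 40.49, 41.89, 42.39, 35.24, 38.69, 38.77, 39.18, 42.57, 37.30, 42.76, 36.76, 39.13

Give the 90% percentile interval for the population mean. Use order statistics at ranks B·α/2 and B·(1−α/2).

(35.24, 42.76)

Sorted replicates: 35.24, 36.76, 37.30, 38.11, 38.69, 38.77, 39.05, 39.13, 39.18, 39.58, 39.59, 39.64, 40.10, 40.29, 40.49, 41.89, 42.39, 42.57, 42.76, 43.39
α = 0.10; lower rank = 20 × 0.050 = 1; upper rank = 20 × 0.950 = 19.
The 1st smallest replicate is 35.24; the 19th is 42.76.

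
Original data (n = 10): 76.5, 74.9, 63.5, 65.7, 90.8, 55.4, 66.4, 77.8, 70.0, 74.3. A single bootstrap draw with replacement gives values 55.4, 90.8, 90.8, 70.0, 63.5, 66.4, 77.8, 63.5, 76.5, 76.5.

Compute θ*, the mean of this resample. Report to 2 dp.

Mean = (55.4 + 90.8 + 90.8 + 70.0 + 63.5 + 66.4 + 77.8 + 63.5 + 76.5 + 76.5) / 10 = 731.20 / 10 = 73.12

θ* = 73.12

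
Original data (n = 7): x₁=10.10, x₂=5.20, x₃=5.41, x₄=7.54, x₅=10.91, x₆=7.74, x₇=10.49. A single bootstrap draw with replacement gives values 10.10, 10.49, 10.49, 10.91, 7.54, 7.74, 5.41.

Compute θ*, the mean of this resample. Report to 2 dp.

Mean = (10.10 + 10.49 + 10.49 + 10.91 + 7.54 + 7.74 + 5.41) / 7 = 62.680 / 7 = 8.95

θ* = 8.95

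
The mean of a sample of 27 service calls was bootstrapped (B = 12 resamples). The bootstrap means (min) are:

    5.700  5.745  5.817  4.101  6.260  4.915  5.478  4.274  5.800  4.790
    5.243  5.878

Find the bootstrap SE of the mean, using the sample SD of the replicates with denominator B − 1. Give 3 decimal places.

Bootstrap SE is the standard deviation of the 12 replicate means.
Mean of replicates: (5.700 + 5.745 + 5.817 + 4.101 + 6.260 + 4.915 + 5.478 + 4.274 + 5.800 + 4.790 + 5.243 + 5.878) / 12 = 64.0010 / 12 = 5.3334
Sum of squared deviations: (+0.3666)² + (+0.4116)² + (+0.4836)² + (−1.2324)² + (+0.9266)² + (−0.4184)² + (+0.1446)² + (−1.0594)² + (+0.4666)² + (−0.5434)² + (−0.0904)² + (+0.5446)² = 5.0511
Variance = 5.0511 / 11 = 0.4592
SE* = √0.4592

SE* = 0.678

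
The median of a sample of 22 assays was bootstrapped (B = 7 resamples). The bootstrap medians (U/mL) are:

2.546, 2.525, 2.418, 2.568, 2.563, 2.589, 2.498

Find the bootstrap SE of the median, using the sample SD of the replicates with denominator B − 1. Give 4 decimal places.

Bootstrap SE is the standard deviation of the 7 replicate medians.
Mean of replicates: (2.546 + 2.525 + 2.418 + 2.568 + 2.563 + 2.589 + 2.498) / 7 = 17.70700 / 7 = 2.52957
Sum of squared deviations: (+0.01643)² + (−0.00457)² + (−0.11157)² + (+0.03843)² + (+0.03343)² + (+0.05943)² + (−0.03157)² = 0.01986
Variance = 0.01986 / 6 = 0.00331
SE* = √0.00331

SE* = 0.0575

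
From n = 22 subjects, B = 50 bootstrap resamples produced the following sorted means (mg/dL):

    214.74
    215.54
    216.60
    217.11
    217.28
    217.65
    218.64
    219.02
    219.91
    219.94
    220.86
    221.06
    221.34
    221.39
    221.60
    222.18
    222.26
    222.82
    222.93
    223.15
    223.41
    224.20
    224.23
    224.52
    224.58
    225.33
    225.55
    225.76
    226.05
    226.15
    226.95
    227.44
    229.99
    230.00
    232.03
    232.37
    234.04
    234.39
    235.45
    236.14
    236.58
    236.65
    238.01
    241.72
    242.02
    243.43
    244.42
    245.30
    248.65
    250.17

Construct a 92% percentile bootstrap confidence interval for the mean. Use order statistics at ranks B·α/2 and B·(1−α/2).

(215.54, 245.30)

α = 0.08; lower rank = 50 × 0.040 = 2; upper rank = 50 × 0.960 = 48.
The 2nd smallest replicate is 215.54; the 48th is 245.30.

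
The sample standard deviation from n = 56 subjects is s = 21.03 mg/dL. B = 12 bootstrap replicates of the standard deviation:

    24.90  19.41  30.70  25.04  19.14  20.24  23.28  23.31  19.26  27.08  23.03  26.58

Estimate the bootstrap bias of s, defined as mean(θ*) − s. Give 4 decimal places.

bias = +2.4675

mean(θ*) = (24.90 + 19.41 + 30.70 + 25.04 + 19.14 + 20.24 + 23.28 + 23.31 + 19.26 + 27.08 + 23.03 + 26.58) / 12 = 23.49750
bias = 23.49750 − 21.03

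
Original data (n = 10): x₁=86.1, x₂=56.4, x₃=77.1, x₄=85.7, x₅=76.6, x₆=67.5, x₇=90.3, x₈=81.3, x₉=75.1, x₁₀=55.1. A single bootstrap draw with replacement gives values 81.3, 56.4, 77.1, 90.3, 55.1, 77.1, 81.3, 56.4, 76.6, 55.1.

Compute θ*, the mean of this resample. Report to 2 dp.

Mean = (81.3 + 56.4 + 77.1 + 90.3 + 55.1 + 77.1 + 81.3 + 56.4 + 76.6 + 55.1) / 10 = 706.70 / 10 = 70.67

θ* = 70.67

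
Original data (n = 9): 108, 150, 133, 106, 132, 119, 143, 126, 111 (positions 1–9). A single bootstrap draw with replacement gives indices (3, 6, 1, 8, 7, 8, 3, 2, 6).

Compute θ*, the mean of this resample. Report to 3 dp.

θ* = 128.556

Resample values: 133, 119, 108, 126, 143, 126, 133, 150, 119.
Mean = (133 + 119 + 108 + 126 + 143 + 126 + 133 + 150 + 119) / 9 = 1157.0 / 9 = 128.556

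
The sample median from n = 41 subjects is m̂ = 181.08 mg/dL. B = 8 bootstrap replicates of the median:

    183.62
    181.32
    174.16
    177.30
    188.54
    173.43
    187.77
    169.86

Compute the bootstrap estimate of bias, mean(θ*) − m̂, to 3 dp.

mean(θ*) = (183.62 + 181.32 + 174.16 + 177.30 + 188.54 + 173.43 + 187.77 + 169.86) / 8 = 179.5000
bias = 179.5000 − 181.08

bias = −1.580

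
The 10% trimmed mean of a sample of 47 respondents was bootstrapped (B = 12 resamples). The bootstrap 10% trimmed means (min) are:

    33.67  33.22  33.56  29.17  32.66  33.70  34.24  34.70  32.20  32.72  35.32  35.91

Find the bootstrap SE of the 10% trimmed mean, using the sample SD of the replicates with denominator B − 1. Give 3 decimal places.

SE* = 1.730

Bootstrap SE is the standard deviation of the 12 replicate 10% trimmed means.
Mean of replicates: (33.67 + 33.22 + 33.56 + 29.17 + 32.66 + 33.70 + 34.24 + 34.70 + 32.20 + 32.72 + 35.32 + 35.91) / 12 = 401.0700 / 12 = 33.4225
Sum of squared deviations: (+0.2475)² + (−0.2025)² + (+0.1375)² + (−4.2525)² + (−0.7625)² + (+0.2775)² + (+0.8175)² + (+1.2775)² + (−1.2225)² + (−0.7025)² + (+1.8975)² + (+2.4875)² = 32.9398
Variance = 32.9398 / 11 = 2.9945
SE* = √2.9945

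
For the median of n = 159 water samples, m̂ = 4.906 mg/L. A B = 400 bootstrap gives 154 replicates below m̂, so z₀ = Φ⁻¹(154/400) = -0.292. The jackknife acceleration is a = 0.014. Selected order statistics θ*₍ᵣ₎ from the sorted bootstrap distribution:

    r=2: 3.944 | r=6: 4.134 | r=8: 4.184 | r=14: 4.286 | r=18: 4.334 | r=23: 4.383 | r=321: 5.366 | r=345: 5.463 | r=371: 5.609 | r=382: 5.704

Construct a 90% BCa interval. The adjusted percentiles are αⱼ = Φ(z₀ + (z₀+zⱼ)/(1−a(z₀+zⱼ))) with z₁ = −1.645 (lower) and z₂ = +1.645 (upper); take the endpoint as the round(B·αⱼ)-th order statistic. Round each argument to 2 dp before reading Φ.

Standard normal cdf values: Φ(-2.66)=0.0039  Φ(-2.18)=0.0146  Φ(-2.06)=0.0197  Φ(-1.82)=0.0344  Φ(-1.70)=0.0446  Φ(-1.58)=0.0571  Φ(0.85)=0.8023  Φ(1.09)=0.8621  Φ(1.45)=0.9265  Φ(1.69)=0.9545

Lower: z₀ + z₁ = -0.292 + (-1.645) = -1.937; 1 − a(z₀+z₁) = 1 − (0.014)(-1.937) = 1.0271; argument = -0.292 + (-1.937)/1.0271 = -2.1779 → -2.18.
α₁ = Φ(-2.18) = 0.0146; rank = round(400 × 0.0146) = 6; θ*₍6₎ = 4.134.
Upper: z₀ + z₂ = 1.353; 1 − a(z₀+z₂) = 0.9811; argument = 1.0871 → 1.09; α₂ = 0.8621; rank = 345; θ*₍345₎ = 5.463.

(4.134, 5.463)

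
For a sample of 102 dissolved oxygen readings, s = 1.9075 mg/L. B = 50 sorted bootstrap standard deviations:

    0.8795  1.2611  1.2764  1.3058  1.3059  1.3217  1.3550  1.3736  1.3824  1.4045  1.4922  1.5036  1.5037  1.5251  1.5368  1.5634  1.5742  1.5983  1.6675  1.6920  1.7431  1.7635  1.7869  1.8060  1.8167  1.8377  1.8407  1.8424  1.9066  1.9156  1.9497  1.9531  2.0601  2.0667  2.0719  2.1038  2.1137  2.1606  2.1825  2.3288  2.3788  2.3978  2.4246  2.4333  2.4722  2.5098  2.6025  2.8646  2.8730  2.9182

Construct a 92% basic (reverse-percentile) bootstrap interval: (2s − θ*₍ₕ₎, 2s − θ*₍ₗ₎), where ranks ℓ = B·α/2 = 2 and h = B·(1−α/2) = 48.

Percentile endpoints at ranks 2 and 48: θ*₍2₎ = 1.2611, θ*₍48₎ = 2.8646.
Basic interval reflects these around s:
  lower = 2 × 1.9075 − 2.8646 = 0.9504
  upper = 2 × 1.9075 − 1.2611 = 2.5539

(0.9504, 2.5539)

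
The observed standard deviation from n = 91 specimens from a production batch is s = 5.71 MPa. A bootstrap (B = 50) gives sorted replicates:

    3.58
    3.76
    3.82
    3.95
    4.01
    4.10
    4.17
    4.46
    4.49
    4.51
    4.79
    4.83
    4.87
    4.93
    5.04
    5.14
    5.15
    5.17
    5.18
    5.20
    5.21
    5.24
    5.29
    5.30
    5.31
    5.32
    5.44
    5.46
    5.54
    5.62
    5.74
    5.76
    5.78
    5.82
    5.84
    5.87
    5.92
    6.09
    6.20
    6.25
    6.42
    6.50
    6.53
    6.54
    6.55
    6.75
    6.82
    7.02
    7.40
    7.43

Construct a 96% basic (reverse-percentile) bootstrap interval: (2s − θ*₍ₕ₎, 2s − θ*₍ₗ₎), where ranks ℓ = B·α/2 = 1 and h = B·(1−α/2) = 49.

(4.02, 7.84)

Percentile endpoints at ranks 1 and 49: θ*₍1₎ = 3.58, θ*₍49₎ = 7.40.
Basic interval reflects these around s:
  lower = 2 × 5.71 − 7.40 = 4.02
  upper = 2 × 5.71 − 3.58 = 7.84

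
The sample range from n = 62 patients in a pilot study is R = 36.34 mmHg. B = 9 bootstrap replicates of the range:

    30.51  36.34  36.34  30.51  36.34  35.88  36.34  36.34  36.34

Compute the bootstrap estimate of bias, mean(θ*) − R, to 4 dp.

mean(θ*) = (30.51 + 36.34 + 36.34 + 30.51 + 36.34 + 35.88 + 36.34 + 36.34 + 36.34) / 9 = 34.99333
bias = 34.99333 − 36.34

bias = −1.3467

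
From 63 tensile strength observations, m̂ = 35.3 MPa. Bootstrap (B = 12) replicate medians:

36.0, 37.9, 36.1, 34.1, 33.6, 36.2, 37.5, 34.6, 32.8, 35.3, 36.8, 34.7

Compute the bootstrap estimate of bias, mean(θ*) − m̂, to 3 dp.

bias = +0.167

mean(θ*) = (36.0 + 37.9 + 36.1 + 34.1 + 33.6 + 36.2 + 37.5 + 34.6 + 32.8 + 35.3 + 36.8 + 34.7) / 12 = 35.4667
bias = 35.4667 − 35.3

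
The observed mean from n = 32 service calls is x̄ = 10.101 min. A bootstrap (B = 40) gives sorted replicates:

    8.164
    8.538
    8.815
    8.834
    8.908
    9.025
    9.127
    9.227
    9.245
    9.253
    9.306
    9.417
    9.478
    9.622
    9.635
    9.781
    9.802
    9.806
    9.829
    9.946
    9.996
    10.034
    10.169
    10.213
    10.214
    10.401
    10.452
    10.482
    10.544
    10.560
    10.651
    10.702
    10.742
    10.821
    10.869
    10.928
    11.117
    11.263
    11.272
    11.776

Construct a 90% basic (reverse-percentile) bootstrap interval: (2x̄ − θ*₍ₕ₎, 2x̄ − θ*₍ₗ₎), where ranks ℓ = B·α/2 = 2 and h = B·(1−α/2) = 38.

Percentile endpoints at ranks 2 and 38: θ*₍2₎ = 8.538, θ*₍38₎ = 11.263.
Basic interval reflects these around x̄:
  lower = 2 × 10.101 − 11.263 = 8.939
  upper = 2 × 10.101 − 8.538 = 11.664

(8.939, 11.664)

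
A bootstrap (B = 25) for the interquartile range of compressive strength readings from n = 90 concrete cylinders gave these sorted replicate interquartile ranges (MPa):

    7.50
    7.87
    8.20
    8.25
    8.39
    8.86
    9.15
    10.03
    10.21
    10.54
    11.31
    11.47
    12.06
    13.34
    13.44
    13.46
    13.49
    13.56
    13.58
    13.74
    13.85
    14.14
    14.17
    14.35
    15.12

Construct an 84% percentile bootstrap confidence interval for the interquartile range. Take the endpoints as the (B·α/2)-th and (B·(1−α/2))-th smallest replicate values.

α = 0.16; lower rank = 25 × 0.080 = 2; upper rank = 25 × 0.920 = 23.
The 2nd smallest replicate is 7.87; the 23rd is 14.17.

(7.87, 14.17)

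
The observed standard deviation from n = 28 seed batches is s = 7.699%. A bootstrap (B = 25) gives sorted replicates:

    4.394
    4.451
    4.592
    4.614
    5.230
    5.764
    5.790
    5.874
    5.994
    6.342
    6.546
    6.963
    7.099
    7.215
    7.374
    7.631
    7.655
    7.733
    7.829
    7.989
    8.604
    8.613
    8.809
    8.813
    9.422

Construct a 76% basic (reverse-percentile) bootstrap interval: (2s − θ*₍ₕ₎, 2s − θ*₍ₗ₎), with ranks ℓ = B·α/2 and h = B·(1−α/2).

(6.785, 10.806)

Percentile endpoints at ranks 3 and 22: θ*₍3₎ = 4.592, θ*₍22₎ = 8.613.
Basic interval reflects these around s:
  lower = 2 × 7.699 − 8.613 = 6.785
  upper = 2 × 7.699 − 4.592 = 10.806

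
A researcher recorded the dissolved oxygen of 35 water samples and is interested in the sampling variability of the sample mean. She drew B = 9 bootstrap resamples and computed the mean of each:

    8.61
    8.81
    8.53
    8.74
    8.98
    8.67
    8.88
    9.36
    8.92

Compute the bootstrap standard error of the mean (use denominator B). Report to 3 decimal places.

SE* = 0.232

Bootstrap SE is the standard deviation of the 9 replicate means.
Mean of replicates: (8.61 + 8.81 + 8.53 + 8.74 + 8.98 + 8.67 + 8.88 + 9.36 + 8.92) / 9 = 79.5000 / 9 = 8.8333
Sum of squared deviations: (−0.2233)² + (−0.0233)² + (−0.3033)² + (−0.0933)² + (+0.1467)² + (−0.1633)² + (+0.0467)² + (+0.5267)² + (+0.0867)² = 0.4864
Variance = 0.4864 / 9 = 0.0540
SE* = √0.0540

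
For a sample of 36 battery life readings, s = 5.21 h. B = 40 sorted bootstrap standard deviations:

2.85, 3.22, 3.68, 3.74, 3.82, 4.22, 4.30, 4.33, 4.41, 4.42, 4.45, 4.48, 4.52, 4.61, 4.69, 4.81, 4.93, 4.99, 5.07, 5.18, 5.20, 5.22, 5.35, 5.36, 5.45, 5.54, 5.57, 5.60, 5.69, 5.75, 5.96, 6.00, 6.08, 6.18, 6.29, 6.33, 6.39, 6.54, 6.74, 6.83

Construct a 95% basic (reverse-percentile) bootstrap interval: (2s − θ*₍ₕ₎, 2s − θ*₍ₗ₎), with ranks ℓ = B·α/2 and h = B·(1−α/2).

(3.68, 7.57)

Percentile endpoints at ranks 1 and 39: θ*₍1₎ = 2.85, θ*₍39₎ = 6.74.
Basic interval reflects these around s:
  lower = 2 × 5.21 − 6.74 = 3.68
  upper = 2 × 5.21 − 2.85 = 7.57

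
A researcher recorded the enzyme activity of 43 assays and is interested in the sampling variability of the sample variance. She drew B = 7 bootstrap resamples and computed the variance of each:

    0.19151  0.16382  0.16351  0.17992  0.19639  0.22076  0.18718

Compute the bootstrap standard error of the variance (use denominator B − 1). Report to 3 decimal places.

SE* = 0.020

Bootstrap SE is the standard deviation of the 7 replicate variances.
Mean of replicates: (0.19151 + 0.16382 + 0.16351 + 0.17992 + 0.19639 + 0.22076 + 0.18718) / 7 = 1.303090 / 7 = 0.186156
Sum of squared deviations: (+0.005354)² + (−0.022336)² + (−0.022646)² + (−0.006236)² + (+0.010234)² + (+0.034604)² + (+0.001024)² = 0.002383
Variance = 0.002383 / 6 = 0.000397
SE* = √0.000397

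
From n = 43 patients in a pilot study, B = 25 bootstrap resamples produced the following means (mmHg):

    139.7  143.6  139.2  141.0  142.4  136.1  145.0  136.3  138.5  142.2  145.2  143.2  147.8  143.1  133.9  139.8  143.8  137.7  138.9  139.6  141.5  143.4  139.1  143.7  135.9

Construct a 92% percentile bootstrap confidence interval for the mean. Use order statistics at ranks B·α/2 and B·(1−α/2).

(133.9, 145.2)

Sorted replicates: 133.9, 135.9, 136.1, 136.3, 137.7, 138.5, 138.9, 139.1, 139.2, 139.6, 139.7, 139.8, 141.0, 141.5, 142.2, 142.4, 143.1, 143.2, 143.4, 143.6, 143.7, 143.8, 145.0, 145.2, 147.8
α = 0.08; lower rank = 25 × 0.040 = 1; upper rank = 25 × 0.960 = 24.
The 1st smallest replicate is 133.9; the 24th is 145.2.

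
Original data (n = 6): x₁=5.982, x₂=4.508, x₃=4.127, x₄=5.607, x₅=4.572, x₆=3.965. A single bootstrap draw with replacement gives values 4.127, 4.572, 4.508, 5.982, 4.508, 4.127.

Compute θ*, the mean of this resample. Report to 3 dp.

Mean = (4.127 + 4.572 + 4.508 + 5.982 + 4.508 + 4.127) / 6 = 27.8240 / 6 = 4.637

θ* = 4.637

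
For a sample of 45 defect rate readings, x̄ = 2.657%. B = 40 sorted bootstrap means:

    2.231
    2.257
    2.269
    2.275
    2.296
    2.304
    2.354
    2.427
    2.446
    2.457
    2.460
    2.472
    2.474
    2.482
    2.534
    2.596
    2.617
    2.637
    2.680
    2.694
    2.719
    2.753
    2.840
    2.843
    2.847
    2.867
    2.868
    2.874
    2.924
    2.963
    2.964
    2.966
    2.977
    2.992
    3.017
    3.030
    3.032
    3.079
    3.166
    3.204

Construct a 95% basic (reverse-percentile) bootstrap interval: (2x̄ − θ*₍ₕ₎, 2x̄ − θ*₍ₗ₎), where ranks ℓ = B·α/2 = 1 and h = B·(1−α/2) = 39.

Percentile endpoints at ranks 1 and 39: θ*₍1₎ = 2.231, θ*₍39₎ = 3.166.
Basic interval reflects these around x̄:
  lower = 2 × 2.657 − 3.166 = 2.148
  upper = 2 × 2.657 − 2.231 = 3.083

(2.148, 3.083)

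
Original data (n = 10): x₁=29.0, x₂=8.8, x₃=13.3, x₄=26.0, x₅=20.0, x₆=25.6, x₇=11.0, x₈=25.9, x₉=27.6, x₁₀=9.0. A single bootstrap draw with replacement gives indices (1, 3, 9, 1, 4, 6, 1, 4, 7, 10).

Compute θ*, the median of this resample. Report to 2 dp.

Resample values: 29.0, 13.3, 27.6, 29.0, 26.0, 25.6, 29.0, 26.0, 11.0, 9.0.
Sorted: 9.0, 11.0, 13.3, 25.6, 26.0, 26.0, 27.6, 29.0, 29.0, 29.0
Median = average of the two middle values = 26.00

θ* = 26.00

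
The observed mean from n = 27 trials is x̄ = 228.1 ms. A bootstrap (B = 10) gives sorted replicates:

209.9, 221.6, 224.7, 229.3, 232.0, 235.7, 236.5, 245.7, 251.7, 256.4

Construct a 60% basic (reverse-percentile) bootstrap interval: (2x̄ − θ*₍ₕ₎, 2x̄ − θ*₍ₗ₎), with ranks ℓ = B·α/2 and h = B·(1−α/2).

Percentile endpoints at ranks 2 and 8: θ*₍2₎ = 221.6, θ*₍8₎ = 245.7.
Basic interval reflects these around x̄:
  lower = 2 × 228.1 − 245.7 = 210.5
  upper = 2 × 228.1 − 221.6 = 234.6

(210.5, 234.6)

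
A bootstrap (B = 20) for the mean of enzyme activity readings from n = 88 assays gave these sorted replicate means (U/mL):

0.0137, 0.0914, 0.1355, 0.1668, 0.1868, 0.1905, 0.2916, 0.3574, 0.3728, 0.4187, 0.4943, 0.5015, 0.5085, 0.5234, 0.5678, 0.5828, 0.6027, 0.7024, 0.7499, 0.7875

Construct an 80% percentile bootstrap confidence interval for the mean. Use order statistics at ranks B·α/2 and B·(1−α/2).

α = 0.20; lower rank = 20 × 0.100 = 2; upper rank = 20 × 0.900 = 18.
The 2nd smallest replicate is 0.0914; the 18th is 0.7024.

(0.0914, 0.7024)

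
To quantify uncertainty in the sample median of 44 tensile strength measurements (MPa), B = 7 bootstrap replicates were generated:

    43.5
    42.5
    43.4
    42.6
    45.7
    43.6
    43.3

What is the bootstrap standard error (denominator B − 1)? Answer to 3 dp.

Bootstrap SE is the standard deviation of the 7 replicate medians.
Mean of replicates: (43.5 + 42.5 + 43.4 + 42.6 + 45.7 + 43.6 + 43.3) / 7 = 304.6000 / 7 = 43.5143
Sum of squared deviations: (−0.0143)² + (−1.0143)² + (−0.1143)² + (−0.9143)² + (+2.1857)² + (+0.0857)² + (−0.2143)² = 6.7086
Variance = 6.7086 / 6 = 1.1181
SE* = √1.1181

SE* = 1.057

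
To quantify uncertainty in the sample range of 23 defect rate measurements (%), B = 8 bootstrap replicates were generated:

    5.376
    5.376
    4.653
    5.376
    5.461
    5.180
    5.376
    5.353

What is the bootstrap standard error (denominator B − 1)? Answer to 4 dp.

Bootstrap SE is the standard deviation of the 8 replicate ranges.
Mean of replicates: (5.376 + 5.376 + 4.653 + 5.376 + 5.461 + 5.180 + 5.376 + 5.353) / 8 = 42.15100 / 8 = 5.26888
Sum of squared deviations: (+0.10712)² + (+0.10712)² + (−0.61588)² + (+0.10712)² + (+0.19212)² + (−0.08888)² + (+0.10712)² + (+0.08412)² = 0.47709
Variance = 0.47709 / 7 = 0.06816
SE* = √0.06816

SE* = 0.2611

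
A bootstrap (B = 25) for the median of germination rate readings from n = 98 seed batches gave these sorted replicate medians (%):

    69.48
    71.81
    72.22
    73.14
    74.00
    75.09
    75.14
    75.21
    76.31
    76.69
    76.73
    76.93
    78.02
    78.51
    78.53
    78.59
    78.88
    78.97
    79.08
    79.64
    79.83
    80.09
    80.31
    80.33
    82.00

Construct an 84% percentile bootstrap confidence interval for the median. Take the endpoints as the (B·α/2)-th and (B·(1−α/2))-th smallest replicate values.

α = 0.16; lower rank = 25 × 0.080 = 2; upper rank = 25 × 0.920 = 23.
The 2nd smallest replicate is 71.81; the 23rd is 80.31.

(71.81, 80.31)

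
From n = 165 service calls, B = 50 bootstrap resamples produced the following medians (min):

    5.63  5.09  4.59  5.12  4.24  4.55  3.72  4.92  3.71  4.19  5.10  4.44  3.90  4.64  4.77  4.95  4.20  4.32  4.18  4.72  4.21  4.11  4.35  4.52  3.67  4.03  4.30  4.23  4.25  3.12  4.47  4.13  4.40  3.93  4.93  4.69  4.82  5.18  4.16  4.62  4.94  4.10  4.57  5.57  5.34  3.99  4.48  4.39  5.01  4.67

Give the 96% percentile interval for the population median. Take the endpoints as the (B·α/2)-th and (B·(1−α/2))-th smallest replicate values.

Sorted replicates: 3.12, 3.67, 3.71, 3.72, 3.90, 3.93, 3.99, 4.03, 4.10, 4.11, 4.13, 4.16, 4.18, 4.19, 4.20, 4.21, 4.23, 4.24, 4.25, 4.30, 4.32, 4.35, 4.39, 4.40, 4.44, 4.47, 4.48, 4.52, 4.55, 4.57, 4.59, 4.62, 4.64, 4.67, 4.69, 4.72, 4.77, 4.82, 4.92, 4.93, 4.94, 4.95, 5.01, 5.09, 5.10, 5.12, 5.18, 5.34, 5.57, 5.63
α = 0.04; lower rank = 50 × 0.020 = 1; upper rank = 50 × 0.980 = 49.
The 1st smallest replicate is 3.12; the 49th is 5.57.

(3.12, 5.57)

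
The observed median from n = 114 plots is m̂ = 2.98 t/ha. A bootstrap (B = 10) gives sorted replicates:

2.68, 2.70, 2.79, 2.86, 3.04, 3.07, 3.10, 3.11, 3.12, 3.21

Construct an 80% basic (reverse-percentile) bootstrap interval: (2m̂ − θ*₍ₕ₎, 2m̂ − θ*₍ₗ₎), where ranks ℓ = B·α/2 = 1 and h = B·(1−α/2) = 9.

Percentile endpoints at ranks 1 and 9: θ*₍1₎ = 2.68, θ*₍9₎ = 3.12.
Basic interval reflects these around m̂:
  lower = 2 × 2.98 − 3.12 = 2.84
  upper = 2 × 2.98 − 2.68 = 3.28

(2.84, 3.28)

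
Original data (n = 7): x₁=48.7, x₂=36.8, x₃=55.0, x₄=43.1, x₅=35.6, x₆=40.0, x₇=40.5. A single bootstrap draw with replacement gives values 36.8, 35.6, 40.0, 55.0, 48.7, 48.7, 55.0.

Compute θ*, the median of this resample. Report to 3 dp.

Sorted: 35.6, 36.8, 40.0, 48.7, 48.7, 55.0, 55.0
Median = middle value = 48.700

θ* = 48.700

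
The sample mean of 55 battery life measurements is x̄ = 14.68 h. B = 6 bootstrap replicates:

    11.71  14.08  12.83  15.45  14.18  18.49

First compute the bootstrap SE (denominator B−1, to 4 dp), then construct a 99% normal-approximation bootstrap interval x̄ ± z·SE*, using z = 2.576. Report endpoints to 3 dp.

Mean of replicates = 14.4567; sum of squared deviations = 27.6631; SE* = √(27.6631/5) = 2.3522
Margin = 2.576 × 2.3522 = 6.0593
Interval: 14.68 ± 6.0593

(8.621, 20.739)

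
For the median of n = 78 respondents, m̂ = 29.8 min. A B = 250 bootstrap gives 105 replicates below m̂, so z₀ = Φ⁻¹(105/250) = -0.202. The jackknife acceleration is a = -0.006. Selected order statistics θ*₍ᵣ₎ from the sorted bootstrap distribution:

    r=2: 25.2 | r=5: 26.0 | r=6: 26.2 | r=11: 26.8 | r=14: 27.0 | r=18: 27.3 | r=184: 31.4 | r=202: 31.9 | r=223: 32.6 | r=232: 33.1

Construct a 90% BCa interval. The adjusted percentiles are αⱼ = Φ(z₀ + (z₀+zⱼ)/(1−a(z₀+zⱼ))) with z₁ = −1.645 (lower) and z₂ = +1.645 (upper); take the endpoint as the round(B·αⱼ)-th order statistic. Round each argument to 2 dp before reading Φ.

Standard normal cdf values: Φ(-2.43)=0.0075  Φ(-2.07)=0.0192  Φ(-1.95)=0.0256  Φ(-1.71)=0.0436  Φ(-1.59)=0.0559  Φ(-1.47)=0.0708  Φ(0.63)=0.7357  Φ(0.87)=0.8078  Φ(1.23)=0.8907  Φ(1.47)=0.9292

(26.0, 32.6)

Lower: z₀ + z₁ = -0.202 + (-1.645) = -1.847; 1 − a(z₀+z₁) = 1 − (-0.006)(-1.847) = 0.9889; argument = -0.202 + (-1.847)/0.9889 = -2.0697 → -2.07.
α₁ = Φ(-2.07) = 0.0192; rank = round(250 × 0.0192) = 5; θ*₍5₎ = 26.0.
Upper: z₀ + z₂ = 1.443; 1 − a(z₀+z₂) = 1.0087; argument = 1.2286 → 1.23; α₂ = 0.8907; rank = 223; θ*₍223₎ = 32.6.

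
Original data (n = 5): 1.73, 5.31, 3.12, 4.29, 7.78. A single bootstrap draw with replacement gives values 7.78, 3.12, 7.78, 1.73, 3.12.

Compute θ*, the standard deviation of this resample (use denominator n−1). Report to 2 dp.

Mean = 4.7060; sum of squared deviations = 32.7863
s² = 32.7863 / 4 = 8.1966
s = √8.1966 = 2.86

θ* = 2.86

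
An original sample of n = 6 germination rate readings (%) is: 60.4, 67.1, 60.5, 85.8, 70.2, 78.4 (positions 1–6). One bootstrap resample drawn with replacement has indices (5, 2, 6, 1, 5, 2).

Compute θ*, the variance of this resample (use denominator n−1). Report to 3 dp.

Resample values: 70.2, 67.1, 78.4, 60.4, 70.2, 67.1.
Mean = 68.9000; sum of squared deviations = 172.3600
s² = 172.3600 / 5 = 34.4720

θ* = 34.472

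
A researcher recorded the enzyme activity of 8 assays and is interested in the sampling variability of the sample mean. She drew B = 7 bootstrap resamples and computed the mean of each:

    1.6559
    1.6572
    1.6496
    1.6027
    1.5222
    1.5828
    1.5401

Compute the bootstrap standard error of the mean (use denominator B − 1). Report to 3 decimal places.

Bootstrap SE is the standard deviation of the 7 replicate means.
Mean of replicates: (1.6559 + 1.6572 + 1.6496 + 1.6027 + 1.5222 + 1.5828 + 1.5401) / 7 = 11.21050 / 7 = 1.60150
Sum of squared deviations: (+0.05440)² + (+0.05570)² + (+0.04810)² + (+0.00120)² + (−0.07930)² + (−0.01870)² + (−0.06140)² = 0.01879
Variance = 0.01879 / 6 = 0.00313
SE* = √0.00313

SE* = 0.056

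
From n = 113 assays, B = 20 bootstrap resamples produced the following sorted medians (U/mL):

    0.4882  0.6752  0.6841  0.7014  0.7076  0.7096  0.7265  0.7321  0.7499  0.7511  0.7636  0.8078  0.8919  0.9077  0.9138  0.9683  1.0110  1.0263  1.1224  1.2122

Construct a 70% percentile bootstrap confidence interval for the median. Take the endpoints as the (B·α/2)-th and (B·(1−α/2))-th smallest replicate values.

α = 0.30; lower rank = 20 × 0.150 = 3; upper rank = 20 × 0.850 = 17.
The 3rd smallest replicate is 0.6841; the 17th is 1.0110.

(0.6841, 1.0110)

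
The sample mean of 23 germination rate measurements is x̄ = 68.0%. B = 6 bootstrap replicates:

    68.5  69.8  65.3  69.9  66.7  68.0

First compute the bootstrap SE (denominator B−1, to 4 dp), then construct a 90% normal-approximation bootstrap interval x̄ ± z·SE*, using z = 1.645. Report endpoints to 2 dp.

(65.05, 70.95)

Mean of replicates = 68.0333; sum of squared deviations = 16.0733; SE* = √(16.0733/5) = 1.7929
Margin = 1.645 × 1.7929 = 2.949
Interval: 68.0 ± 2.949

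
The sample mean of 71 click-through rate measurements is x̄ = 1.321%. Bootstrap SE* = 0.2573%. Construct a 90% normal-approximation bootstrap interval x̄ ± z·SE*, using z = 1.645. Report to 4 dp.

(0.8977, 1.7443)

Margin = 1.645 × 0.2573 = 0.42326
Interval: 1.321 ± 0.42326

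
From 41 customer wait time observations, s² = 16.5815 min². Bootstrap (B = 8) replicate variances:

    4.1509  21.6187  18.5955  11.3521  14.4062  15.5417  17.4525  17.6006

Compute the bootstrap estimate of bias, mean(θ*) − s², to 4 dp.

bias = −1.4917

mean(θ*) = (4.1509 + 21.6187 + 18.5955 + 11.3521 + 14.4062 + 15.5417 + 17.4525 + 17.6006) / 8 = 15.08977
bias = 15.08977 − 16.5815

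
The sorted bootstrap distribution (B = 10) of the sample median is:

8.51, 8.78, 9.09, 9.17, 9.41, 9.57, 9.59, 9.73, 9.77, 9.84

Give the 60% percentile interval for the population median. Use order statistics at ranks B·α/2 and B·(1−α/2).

α = 0.40; lower rank = 10 × 0.200 = 2; upper rank = 10 × 0.800 = 8.
The 2nd smallest replicate is 8.78; the 8th is 9.73.

(8.78, 9.73)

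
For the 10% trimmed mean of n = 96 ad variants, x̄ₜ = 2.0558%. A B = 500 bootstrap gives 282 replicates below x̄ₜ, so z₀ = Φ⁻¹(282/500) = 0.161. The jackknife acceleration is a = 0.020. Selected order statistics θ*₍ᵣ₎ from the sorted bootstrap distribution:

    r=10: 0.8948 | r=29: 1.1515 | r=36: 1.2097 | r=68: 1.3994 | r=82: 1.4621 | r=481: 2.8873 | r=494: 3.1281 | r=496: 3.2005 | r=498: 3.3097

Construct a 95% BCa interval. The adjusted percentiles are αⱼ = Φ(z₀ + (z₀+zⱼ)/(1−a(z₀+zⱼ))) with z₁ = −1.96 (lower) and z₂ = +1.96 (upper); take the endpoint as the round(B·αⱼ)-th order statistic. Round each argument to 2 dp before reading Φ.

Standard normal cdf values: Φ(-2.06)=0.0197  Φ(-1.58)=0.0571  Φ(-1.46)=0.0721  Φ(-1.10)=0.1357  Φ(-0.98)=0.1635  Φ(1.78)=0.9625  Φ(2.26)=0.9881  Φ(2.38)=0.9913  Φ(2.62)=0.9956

Lower: z₀ + z₁ = 0.161 + (-1.960) = -1.799; 1 − a(z₀+z₁) = 1 − (0.020)(-1.799) = 1.0360; argument = 0.161 + (-1.799)/1.0360 = -1.5755 → -1.58.
α₁ = Φ(-1.58) = 0.0571; rank = round(500 × 0.0571) = 29; θ*₍29₎ = 1.1515.
Upper: z₀ + z₂ = 2.121; 1 − a(z₀+z₂) = 0.9576; argument = 2.3760 → 2.38; α₂ = 0.9913; rank = 496; θ*₍496₎ = 3.2005.

(1.1515, 3.2005)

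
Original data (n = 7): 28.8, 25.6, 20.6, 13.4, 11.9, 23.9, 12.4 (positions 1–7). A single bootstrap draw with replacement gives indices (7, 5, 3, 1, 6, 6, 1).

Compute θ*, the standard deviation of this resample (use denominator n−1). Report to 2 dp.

Resample values: 12.4, 11.9, 20.6, 28.8, 23.9, 23.9, 28.8.
Mean = 21.4714; sum of squared deviations = 293.8743
s² = 293.8743 / 6 = 48.9790
s = √48.9790 = 7.00

θ* = 7.00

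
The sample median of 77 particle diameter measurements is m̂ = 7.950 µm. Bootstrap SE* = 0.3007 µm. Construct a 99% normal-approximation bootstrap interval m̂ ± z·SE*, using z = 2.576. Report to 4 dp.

Margin = 2.576 × 0.3007 = 0.77460
Interval: 7.950 ± 0.77460

(7.1754, 8.7246)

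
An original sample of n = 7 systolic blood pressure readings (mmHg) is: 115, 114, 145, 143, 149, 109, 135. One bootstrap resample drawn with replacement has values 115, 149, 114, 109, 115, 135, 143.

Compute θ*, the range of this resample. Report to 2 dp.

θ* = 40.00

Range = 149 − 109 = 40.00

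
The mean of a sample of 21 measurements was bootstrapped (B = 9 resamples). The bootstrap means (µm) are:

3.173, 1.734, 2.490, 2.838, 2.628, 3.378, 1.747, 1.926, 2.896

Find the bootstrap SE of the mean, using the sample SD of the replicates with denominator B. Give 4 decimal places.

SE* = 0.5758

Bootstrap SE is the standard deviation of the 9 replicate means.
Mean of replicates: (3.173 + 1.734 + 2.490 + 2.838 + 2.628 + 3.378 + 1.747 + 1.926 + 2.896) / 9 = 22.81000 / 9 = 2.53444
Sum of squared deviations: (+0.63856)² + (−0.80044)² + (−0.04444)² + (+0.30356)² + (+0.09356)² + (+0.84356)² + (−0.78744)² + (−0.60844)² + (+0.36156)² = 2.98392
Variance = 2.98392 / 9 = 0.33155
SE* = √0.33155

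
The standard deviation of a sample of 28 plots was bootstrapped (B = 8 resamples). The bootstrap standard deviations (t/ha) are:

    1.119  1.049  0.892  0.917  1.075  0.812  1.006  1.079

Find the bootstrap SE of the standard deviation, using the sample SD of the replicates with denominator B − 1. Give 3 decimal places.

Bootstrap SE is the standard deviation of the 8 replicate standard deviations.
Mean of replicates: (1.119 + 1.049 + 0.892 + 0.917 + 1.075 + 0.812 + 1.006 + 1.079) / 8 = 7.9490 / 8 = 0.9936
Sum of squared deviations: (+0.1254)² + (+0.0554)² + (−0.1016)² + (−0.0766)² + (+0.0814)² + (−0.1816)² + (+0.0124)² + (+0.0854)² = 0.0820
Variance = 0.0820 / 7 = 0.0117
SE* = √0.0117

SE* = 0.108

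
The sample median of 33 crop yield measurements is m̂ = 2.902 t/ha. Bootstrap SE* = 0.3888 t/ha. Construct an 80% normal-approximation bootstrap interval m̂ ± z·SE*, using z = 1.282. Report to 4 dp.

(2.4036, 3.4004)

Margin = 1.282 × 0.3888 = 0.49844
Interval: 2.902 ± 0.49844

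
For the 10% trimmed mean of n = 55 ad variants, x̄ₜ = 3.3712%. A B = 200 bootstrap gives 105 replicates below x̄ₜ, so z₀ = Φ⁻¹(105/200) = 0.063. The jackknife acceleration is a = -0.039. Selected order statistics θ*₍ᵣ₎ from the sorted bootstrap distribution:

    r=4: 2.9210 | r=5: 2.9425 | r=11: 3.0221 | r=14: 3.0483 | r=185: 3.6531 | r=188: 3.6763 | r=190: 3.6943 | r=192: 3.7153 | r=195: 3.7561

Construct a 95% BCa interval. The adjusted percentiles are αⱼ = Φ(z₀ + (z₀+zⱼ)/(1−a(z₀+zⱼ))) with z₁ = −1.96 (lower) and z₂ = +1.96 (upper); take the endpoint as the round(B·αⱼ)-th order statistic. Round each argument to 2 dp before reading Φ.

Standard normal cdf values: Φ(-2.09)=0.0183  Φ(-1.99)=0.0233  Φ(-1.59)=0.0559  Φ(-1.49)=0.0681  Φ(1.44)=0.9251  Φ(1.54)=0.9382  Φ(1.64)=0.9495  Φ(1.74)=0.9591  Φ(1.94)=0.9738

Lower: z₀ + z₁ = 0.063 + (-1.960) = -1.897; 1 − a(z₀+z₁) = 1 − (-0.039)(-1.897) = 0.9260; argument = 0.063 + (-1.897)/0.9260 = -1.9856 → -1.99.
α₁ = Φ(-1.99) = 0.0233; rank = round(200 × 0.0233) = 5; θ*₍5₎ = 2.9425.
Upper: z₀ + z₂ = 2.023; 1 − a(z₀+z₂) = 1.0789; argument = 1.9381 → 1.94; α₂ = 0.9738; rank = 195; θ*₍195₎ = 3.7561.

(2.9425, 3.7561)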